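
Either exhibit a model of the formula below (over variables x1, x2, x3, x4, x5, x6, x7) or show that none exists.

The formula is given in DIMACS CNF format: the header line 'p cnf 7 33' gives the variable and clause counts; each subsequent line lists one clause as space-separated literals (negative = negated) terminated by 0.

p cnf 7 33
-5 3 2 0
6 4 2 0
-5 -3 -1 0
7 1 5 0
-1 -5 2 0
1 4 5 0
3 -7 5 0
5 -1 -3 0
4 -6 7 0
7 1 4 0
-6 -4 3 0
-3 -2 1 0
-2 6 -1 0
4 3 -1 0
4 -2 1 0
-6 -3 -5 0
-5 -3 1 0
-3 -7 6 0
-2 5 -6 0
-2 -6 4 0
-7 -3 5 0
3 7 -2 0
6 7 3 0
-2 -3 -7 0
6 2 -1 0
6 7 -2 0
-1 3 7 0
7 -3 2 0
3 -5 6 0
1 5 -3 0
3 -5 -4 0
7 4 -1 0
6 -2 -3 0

Try x5 = False.
Try x7 = True.
The clause (x3) is unit, so x3 = True.
But (¬x3) is also a unit clause — contradiction.
That branch fails; take x7 = False instead.
The clause (x1) is unit, so x1 = True.
The clause (¬x3) is unit, so x3 = False.
But (x3) is also a unit clause — contradiction.
Both values of x7 lead to a conflict.
That branch fails; take x5 = True instead.
Try x3 = True.
The clause (¬x1) is unit, so x1 = False.
But (x1) is also a unit clause — contradiction.
That branch fails; take x3 = False instead.
The clause (x2) is unit, so x2 = True.
The clause (x7) is unit, so x7 = True.
The clause (x6) is unit, so x6 = True.
The clause (¬x4) is unit, so x4 = False.
But (x4) is also a unit clause — contradiction.
Both values of x3 lead to a conflict.
Both values of x5 lead to a conflict.

UNSATISFIABLE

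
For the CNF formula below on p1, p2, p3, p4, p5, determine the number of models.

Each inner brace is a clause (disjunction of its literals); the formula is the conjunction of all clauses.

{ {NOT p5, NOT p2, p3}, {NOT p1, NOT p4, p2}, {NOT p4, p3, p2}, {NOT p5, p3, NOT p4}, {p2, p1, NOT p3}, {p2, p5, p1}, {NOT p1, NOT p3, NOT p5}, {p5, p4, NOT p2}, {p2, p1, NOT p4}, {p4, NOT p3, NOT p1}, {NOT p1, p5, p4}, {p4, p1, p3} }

There are 2^5 = 32 truth assignments over (p1, p2, p3, p4, p5).
Split on p5. With p5 = true, the clauses containing p5 are satisfied and NOT p5 drops from the rest; 3 of the 2^4 = 16 assignments to the other variables satisfy what remains.
With p5 = false, by the same count on the reduced clause set, 4 assignments work.
(One model: p1=F, p2=T, p3=F, p4=T, p5=F.)
Total: 3 + 4 = 7.

7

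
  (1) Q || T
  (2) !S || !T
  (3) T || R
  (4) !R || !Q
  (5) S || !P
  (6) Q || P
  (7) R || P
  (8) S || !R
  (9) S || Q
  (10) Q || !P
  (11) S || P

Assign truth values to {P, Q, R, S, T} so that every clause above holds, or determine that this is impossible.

UNSATISFIABLE

Branch on Q: set Q = true.
Unit clause (!R) forces R = false.
Unit clause (T) forces T = true.
Unit clause (!S) forces S = false.
Unit clause (!P) forces P = false.
Now (P) is unsatisfied and unit — conflict.
So Q must be the other value — set Q = false.
Unit clause (T) forces T = true.
Unit clause (!S) forces S = false.
Now (S) is unsatisfied and unit — conflict.
Neither Q = true nor Q = false works.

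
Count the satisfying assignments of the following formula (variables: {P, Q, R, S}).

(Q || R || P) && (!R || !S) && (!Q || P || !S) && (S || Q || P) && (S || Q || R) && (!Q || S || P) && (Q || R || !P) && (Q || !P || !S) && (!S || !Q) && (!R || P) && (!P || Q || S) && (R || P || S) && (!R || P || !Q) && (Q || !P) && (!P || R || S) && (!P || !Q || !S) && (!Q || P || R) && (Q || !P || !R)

There are 2^4 = 16 truth assignments over (P, Q, R, S).
Check each against the 18 clauses (columns in the order P, Q, R, S):
  F F F F  ✗ fails (Q || R || P)
  F F F T  ✗ fails (Q || R || P)
  F F T F  ✗ fails (S || Q || P)
  F F T T  ✗ fails (!R || !S)
  F T F F  ✗ fails (!Q || S || P)
  F T F T  ✗ fails (!Q || P || !S)
  F T T F  ✗ fails (!Q || S || P)
  F T T T  ✗ fails (!R || !S)
  T F F F  ✗ fails (S || Q || R)
  T F F T  ✗ fails (Q || R || !P)
  T F T F  ✗ fails (!P || Q || S)
  T F T T  ✗ fails (!R || !S)
  T T F F  ✗ fails (!P || R || S)
  T T F T  ✗ fails (!S || !Q)
  T T T F  ✓ satisfies all
  T T T T  ✗ fails (!R || !S)
1 of the 16 rows is a model.

1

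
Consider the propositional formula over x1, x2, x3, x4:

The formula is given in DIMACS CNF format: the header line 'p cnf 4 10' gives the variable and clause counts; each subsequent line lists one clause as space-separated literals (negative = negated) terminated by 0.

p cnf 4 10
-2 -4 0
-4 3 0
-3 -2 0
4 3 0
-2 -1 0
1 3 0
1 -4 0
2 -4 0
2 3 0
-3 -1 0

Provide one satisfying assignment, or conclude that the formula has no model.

Branch on x2: set x2 = False.
From the singleton clause (¬x4), x4 = False.
From the singleton clause (x3), x3 = True.
From the singleton clause (¬x1), x1 = False.
All clauses are satisfied.

x1=False, x2=False, x3=True, x4=False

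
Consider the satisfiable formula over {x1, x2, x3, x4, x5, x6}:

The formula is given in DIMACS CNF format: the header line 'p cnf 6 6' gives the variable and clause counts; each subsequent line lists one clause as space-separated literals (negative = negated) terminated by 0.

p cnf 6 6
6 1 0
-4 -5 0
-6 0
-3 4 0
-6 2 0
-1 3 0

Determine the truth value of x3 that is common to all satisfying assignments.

Suppose x3 = False.
The clause (¬x6) is unit, so x6 = False.
The clause (x1) is unit, so x1 = True.
Now (¬x1) is unsatisfied and unit — conflict.
So every satisfying assignment has x3 = True.

True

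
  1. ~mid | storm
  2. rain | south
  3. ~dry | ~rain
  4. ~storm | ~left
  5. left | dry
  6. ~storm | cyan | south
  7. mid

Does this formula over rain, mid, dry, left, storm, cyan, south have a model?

(mid) alone gives mid = 1.
(storm) alone gives storm = 1.
(~left) alone gives left = 0.
(dry) alone gives dry = 1.
(~rain) alone gives rain = 0.
(south) alone gives south = 1.
Every clause is now satisfied; cyan is unconstrained.
A satisfying assignment: rain: 0,  mid: 1,  dry: 1,  left: 0,  storm: 1,  cyan: 0,  south: 1.

Yes, satisfiable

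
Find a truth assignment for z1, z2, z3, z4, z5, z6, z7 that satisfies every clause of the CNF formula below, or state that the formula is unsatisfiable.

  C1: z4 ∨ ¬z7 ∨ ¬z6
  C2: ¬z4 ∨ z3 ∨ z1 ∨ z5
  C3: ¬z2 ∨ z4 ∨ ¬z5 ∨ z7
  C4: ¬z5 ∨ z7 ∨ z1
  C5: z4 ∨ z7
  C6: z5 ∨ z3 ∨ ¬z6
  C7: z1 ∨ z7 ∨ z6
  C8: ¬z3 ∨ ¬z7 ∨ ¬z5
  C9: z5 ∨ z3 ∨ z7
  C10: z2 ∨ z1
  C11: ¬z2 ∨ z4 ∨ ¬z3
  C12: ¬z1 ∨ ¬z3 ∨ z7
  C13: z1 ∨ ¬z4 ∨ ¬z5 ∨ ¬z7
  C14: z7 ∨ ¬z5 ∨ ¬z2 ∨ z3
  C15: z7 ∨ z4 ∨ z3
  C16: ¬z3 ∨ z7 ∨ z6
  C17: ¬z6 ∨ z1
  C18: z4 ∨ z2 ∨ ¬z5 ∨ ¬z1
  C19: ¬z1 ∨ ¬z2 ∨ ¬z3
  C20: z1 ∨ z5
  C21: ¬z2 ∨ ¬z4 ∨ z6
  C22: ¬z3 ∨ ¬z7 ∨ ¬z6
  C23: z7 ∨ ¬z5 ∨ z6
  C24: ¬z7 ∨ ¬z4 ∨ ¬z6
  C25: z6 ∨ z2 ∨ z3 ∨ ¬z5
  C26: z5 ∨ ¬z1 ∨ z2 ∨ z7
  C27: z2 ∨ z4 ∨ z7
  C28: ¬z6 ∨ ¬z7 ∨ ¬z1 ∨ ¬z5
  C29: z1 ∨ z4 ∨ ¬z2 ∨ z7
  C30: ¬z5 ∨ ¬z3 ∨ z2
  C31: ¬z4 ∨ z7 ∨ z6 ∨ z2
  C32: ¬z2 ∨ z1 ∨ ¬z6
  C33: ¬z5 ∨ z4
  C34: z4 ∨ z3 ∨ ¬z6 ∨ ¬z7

Try z4 = False.
(z7) alone gives z7 = True.
(¬z6) alone gives z6 = False.
(¬z5) alone gives z5 = False.
(z1) alone gives z1 = True.
Try z2 = False.
No clause remains; z3 is free.

z1: True, z2: False, z3: True, z4: False, z5: False, z6: False, z7: True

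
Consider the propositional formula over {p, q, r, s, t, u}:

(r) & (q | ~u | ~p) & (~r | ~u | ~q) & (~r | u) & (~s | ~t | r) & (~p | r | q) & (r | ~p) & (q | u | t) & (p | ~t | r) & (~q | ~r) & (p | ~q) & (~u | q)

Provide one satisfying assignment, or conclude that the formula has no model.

UNSATISFIABLE

From the singleton clause (r), r = 1.
From the singleton clause (u), u = 1.
From the singleton clause (~q), q = 0.
That conflicts with the unit clause (q).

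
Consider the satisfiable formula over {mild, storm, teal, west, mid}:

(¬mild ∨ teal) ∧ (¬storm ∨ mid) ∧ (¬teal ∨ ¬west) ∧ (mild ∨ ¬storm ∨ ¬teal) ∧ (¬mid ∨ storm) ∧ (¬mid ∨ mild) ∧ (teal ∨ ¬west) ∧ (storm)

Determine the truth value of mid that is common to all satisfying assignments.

Suppose mid = False.
(¬storm) alone gives storm = False.
But (storm) is also a unit clause — contradiction.
So every satisfying assignment has mid = True.

True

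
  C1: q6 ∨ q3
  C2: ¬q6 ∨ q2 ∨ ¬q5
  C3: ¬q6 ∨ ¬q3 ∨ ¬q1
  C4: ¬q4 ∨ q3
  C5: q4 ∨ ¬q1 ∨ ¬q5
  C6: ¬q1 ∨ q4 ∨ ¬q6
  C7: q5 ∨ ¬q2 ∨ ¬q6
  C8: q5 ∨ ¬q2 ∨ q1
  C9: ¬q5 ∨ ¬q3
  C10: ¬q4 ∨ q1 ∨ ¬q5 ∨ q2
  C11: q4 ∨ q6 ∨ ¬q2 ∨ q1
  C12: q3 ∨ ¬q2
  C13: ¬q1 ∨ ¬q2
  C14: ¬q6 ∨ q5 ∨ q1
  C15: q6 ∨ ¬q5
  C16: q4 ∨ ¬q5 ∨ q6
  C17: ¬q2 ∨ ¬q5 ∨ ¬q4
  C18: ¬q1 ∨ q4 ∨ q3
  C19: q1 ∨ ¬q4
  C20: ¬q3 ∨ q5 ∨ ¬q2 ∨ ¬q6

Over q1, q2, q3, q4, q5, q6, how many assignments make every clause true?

There are 2^6 = 64 truth assignments over (q1, q2, q3, q4, q5, q6).
Split on q2. With q2 = True, the clauses containing q2 are satisfied and ¬q2 drops from the rest; 0 of the 2^5 = 32 assignments to the other variables satisfy what remains.
With q2 = False, by the same count on the reduced clause set, 3 assignments work.
(One model: q1=F, q2=F, q3=T, q4=F, q5=F, q6=F.)
Total: 0 + 3 = 3.

3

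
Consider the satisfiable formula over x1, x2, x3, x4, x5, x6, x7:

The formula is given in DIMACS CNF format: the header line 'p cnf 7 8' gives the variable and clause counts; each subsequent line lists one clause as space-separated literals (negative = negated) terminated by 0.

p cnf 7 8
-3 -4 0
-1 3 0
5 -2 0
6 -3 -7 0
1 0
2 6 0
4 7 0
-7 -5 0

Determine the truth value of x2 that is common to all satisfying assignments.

False

Suppose x2 = True.
The clause (x5) is unit, so x5 = True.
The clause (x1) is unit, so x1 = True.
The clause (x3) is unit, so x3 = True.
The clause (¬x4) is unit, so x4 = False.
The clause (x7) is unit, so x7 = True.
Now (¬x7) is unsatisfied and unit — conflict.
So every satisfying assignment has x2 = False.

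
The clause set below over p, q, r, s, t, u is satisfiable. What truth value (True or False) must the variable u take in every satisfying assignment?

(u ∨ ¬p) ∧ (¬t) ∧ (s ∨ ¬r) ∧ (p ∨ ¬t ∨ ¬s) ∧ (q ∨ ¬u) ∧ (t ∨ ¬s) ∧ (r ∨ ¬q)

Suppose u = True.
The clause (¬t) is unit, so t = False.
The clause (q) is unit, so q = True.
The clause (¬s) is unit, so s = False.
The clause (¬r) is unit, so r = False.
That conflicts with the unit clause (r).
So every satisfying assignment has u = False.

False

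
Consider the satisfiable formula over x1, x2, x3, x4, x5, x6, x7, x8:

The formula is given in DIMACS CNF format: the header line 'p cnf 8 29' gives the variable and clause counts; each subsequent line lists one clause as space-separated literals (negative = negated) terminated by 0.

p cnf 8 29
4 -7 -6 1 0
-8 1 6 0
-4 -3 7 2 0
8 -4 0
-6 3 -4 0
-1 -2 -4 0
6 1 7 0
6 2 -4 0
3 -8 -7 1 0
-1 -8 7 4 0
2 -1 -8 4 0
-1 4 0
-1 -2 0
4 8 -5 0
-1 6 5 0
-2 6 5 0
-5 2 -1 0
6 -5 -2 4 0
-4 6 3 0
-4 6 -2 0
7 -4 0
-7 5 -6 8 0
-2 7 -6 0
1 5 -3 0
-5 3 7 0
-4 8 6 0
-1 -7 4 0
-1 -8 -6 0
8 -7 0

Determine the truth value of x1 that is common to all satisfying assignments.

Suppose x1 = True.
Unit clause (x4) forces x4 = True.
Unit clause (x8) forces x8 = True.
Unit clause (¬x2) forces x2 = False.
Unit clause (x6) forces x6 = True.
But (¬x6) is also a unit clause — contradiction.
So every satisfying assignment has x1 = False.

False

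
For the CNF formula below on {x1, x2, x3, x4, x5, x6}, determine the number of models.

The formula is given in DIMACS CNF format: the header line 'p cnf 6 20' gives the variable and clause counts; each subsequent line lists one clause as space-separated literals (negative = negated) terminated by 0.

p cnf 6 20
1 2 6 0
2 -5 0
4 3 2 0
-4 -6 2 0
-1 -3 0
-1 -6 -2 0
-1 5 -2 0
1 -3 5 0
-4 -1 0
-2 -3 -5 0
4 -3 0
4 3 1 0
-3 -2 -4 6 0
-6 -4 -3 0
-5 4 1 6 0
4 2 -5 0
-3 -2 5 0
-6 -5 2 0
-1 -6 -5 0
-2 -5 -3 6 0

There are 2^6 = 64 truth assignments over (x1, x2, x3, x4, x5, x6).
Split on x2. With x2 = True, the clauses containing x2 are satisfied and ¬x2 drops from the rest; 5 of the 2^5 = 32 assignments to the other variables satisfy what remains.
With x2 = False, by the same count on the reduced clause set, 0 assignments work.
(One model: x1=F, x2=T, x3=F, x4=T, x5=F, x6=F.)
Total: 5 + 0 = 5.

5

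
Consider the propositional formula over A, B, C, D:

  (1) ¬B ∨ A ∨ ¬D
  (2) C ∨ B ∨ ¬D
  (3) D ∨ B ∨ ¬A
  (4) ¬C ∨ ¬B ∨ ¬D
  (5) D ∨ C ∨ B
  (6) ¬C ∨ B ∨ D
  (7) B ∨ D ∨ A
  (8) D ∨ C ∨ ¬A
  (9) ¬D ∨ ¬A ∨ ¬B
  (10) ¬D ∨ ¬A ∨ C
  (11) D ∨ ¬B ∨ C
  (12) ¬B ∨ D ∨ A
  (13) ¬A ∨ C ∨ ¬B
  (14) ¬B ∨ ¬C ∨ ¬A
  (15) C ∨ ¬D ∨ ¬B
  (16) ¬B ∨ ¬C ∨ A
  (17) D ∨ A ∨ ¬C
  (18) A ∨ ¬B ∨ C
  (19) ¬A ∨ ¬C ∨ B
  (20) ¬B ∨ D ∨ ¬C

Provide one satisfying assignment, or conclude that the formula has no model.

Try B = False.
Try C = True.
Unit clause (D) forces D = True.
Unit clause (¬A) forces A = False.
This assignment satisfies each clause.

A=False, B=False, C=True, D=True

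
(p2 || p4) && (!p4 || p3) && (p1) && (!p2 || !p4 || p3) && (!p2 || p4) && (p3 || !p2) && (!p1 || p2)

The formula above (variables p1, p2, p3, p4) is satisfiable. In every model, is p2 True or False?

Suppose p2 = false.
(p4) alone gives p4 = true.
(p3) alone gives p3 = true.
(p1) alone gives p1 = true.
That conflicts with the unit clause (!p1).
So every satisfying assignment has p2 = True.

True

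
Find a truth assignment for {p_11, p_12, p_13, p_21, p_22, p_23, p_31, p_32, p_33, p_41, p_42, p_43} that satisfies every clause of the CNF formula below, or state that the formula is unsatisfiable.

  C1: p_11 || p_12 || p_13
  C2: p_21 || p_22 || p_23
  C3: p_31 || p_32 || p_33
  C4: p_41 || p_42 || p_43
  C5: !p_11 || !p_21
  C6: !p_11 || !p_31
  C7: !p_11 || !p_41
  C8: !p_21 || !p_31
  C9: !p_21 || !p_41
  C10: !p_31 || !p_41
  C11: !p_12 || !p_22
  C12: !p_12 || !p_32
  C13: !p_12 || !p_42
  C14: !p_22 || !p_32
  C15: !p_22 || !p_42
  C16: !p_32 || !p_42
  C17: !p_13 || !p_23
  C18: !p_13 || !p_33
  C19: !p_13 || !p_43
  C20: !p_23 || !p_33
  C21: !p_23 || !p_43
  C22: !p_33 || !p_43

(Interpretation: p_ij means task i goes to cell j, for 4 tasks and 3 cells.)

UNSATISFIABLE

Case p_11 = false:
Case p_12 = true:
(!p_22) alone gives p_22 = false.
(!p_32) alone gives p_32 = false.
(!p_42) alone gives p_42 = false.
Case p_21 = true:
(!p_31) alone gives p_31 = false.
(p_33) alone gives p_33 = true.
(!p_41) alone gives p_41 = false.
(p_43) alone gives p_43 = true.
That conflicts with the unit clause (!p_43).
So p_21 must be the other value — set p_21 = false.
(p_23) alone gives p_23 = true.
(!p_13) alone gives p_13 = false.
(!p_33) alone gives p_33 = false.
(p_31) alone gives p_31 = true.
(!p_41) alone gives p_41 = false.
(p_43) alone gives p_43 = true.
That conflicts with the unit clause (!p_43).
Neither p_21 = true nor p_21 = false works.
So p_12 must be the other value — set p_12 = false.
(p_13) alone gives p_13 = true.
(!p_23) alone gives p_23 = false.
(!p_33) alone gives p_33 = false.
(!p_43) alone gives p_43 = false.
Case p_21 = true:
(!p_31) alone gives p_31 = false.
(p_32) alone gives p_32 = true.
(!p_41) alone gives p_41 = false.
(p_42) alone gives p_42 = true.
That conflicts with the unit clause (!p_42).
So p_21 must be the other value — set p_21 = false.
(p_22) alone gives p_22 = true.
(!p_32) alone gives p_32 = false.
(p_31) alone gives p_31 = true.
(!p_41) alone gives p_41 = false.
(p_42) alone gives p_42 = true.
That conflicts with the unit clause (!p_42).
Neither p_21 = true nor p_21 = false works.
Neither p_12 = true nor p_12 = false works.
So p_11 must be the other value — set p_11 = true.
(!p_21) alone gives p_21 = false.
(!p_31) alone gives p_31 = false.
(!p_41) alone gives p_41 = false.
Case p_22 = true:
(!p_12) alone gives p_12 = false.
(!p_32) alone gives p_32 = false.
(p_33) alone gives p_33 = true.
(!p_42) alone gives p_42 = false.
(p_43) alone gives p_43 = true.
That conflicts with the unit clause (!p_43).
So p_22 must be the other value — set p_22 = false.
(p_23) alone gives p_23 = true.
(!p_13) alone gives p_13 = false.
(!p_33) alone gives p_33 = false.
(p_32) alone gives p_32 = true.
(!p_12) alone gives p_12 = false.
(!p_42) alone gives p_42 = false.
(p_43) alone gives p_43 = true.
That conflicts with the unit clause (!p_43).
Neither p_22 = true nor p_22 = false works.
Neither p_11 = true nor p_11 = false works.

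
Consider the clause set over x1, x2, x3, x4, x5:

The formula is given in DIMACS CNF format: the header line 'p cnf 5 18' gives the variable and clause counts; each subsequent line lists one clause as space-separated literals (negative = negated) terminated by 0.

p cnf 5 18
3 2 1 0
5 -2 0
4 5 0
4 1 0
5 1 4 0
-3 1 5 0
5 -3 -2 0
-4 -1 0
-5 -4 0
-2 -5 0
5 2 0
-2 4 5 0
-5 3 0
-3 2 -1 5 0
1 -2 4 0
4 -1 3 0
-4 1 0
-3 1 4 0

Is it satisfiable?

Yes

Suppose x5 = True.
From the singleton clause (¬x4), x4 = False.
From the singleton clause (x1), x1 = True.
From the singleton clause (¬x2), x2 = False.
From the singleton clause (x3), x3 = True.
Every clause now holds.
A satisfying assignment: x1 ↦ True, x2 ↦ False, x3 ↦ True, x4 ↦ False, x5 ↦ True.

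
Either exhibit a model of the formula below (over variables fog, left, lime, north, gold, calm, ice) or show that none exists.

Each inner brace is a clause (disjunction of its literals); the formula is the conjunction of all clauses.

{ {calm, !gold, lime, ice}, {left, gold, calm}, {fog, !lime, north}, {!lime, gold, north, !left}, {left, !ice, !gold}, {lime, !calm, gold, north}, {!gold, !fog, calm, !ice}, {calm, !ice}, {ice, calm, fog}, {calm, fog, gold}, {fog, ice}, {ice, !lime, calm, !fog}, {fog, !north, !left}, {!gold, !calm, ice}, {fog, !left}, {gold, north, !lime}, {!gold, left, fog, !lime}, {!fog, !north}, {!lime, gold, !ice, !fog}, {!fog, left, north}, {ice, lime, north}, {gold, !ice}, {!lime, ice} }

fog: true; left: true; lime: true; north: false; gold: true; calm: true; ice: true

Case calm = true:
Case fog = true:
The clause (!north) is unit, so north = false.
The clause (left) is unit, so left = true.
Case lime = true:
The clause (gold) is unit, so gold = true.
The clause (ice) is unit, so ice = true.
Every clause now holds.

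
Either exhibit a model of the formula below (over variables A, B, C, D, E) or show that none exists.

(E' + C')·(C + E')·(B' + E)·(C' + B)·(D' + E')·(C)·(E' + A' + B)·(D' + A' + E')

UNSATISFIABLE

The clause (C) is unit, so C = 1.
The clause (E') is unit, so E = 0.
The clause (B') is unit, so B = 0.
That conflicts with the unit clause (B).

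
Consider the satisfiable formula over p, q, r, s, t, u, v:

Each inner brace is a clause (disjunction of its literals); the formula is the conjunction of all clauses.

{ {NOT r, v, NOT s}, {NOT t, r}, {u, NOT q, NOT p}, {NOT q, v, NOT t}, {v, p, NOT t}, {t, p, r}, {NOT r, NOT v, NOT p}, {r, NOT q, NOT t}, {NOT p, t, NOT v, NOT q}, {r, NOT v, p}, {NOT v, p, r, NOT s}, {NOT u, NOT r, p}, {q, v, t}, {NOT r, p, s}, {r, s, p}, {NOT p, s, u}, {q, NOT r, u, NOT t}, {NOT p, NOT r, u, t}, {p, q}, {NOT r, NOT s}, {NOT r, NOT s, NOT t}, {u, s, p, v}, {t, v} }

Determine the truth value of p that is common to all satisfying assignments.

Suppose p = false.
The clause (q) is unit, so q = true.
Branch on t: set t = false.
The clause (r) is unit, so r = true.
The clause (NOT u) is unit, so u = false.
The clause (s) is unit, so s = true.
Now (NOT s) is unsatisfied and unit — conflict.
That branch fails; take t = true instead.
The clause (r) is unit, so r = true.
The clause (v) is unit, so v = true.
The clause (NOT u) is unit, so u = false.
The clause (s) is unit, so s = true.
Now (NOT s) is unsatisfied and unit — conflict.
Neither t = true nor t = false works.
So every satisfying assignment has p = True.

True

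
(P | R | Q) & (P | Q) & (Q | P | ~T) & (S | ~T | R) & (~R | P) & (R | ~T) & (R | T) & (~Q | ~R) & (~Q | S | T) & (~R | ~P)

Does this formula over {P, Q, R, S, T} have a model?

Try P = 1.
The clause (~R) is unit, so R = 0.
The clause (~T) is unit, so T = 0.
That conflicts with the unit clause (T).
Backtrack on P: now try P = 0.
The clause (Q) is unit, so Q = 1.
The clause (~R) is unit, so R = 0.
The clause (~T) is unit, so T = 0.
That conflicts with the unit clause (T).
Neither P = 1 nor P = 0 works.
No assignment satisfies every clause.

No, unsatisfiable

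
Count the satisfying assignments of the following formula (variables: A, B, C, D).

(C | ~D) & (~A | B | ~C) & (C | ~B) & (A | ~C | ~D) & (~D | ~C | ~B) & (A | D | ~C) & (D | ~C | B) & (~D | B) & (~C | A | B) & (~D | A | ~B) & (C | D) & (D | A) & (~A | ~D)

There are 2^4 = 16 truth assignments over (A, B, C, D).
Split on A. With A = 1, the clauses containing A are satisfied and ~A drops from the rest; 1 of the 2^3 = 8 assignments to the other variables satisfy what remains.
With A = 0, by the same count on the reduced clause set, 0 assignments work.
(One model: A=T, B=T, C=T, D=F.)
Total: 1 + 0 = 1.

1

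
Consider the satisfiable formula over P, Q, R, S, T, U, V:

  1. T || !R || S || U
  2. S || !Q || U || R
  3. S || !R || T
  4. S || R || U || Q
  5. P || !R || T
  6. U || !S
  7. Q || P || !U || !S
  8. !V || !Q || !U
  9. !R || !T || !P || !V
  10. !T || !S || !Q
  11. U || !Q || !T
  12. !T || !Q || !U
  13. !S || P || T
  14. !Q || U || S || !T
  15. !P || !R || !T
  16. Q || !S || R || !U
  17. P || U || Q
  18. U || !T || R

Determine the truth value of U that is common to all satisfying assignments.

True

Suppose U = false.
Unit clause (!S) forces S = false.
Case T = true:
Unit clause (!Q) forces Q = false.
Unit clause (R) forces R = true.
Unit clause (!P) forces P = false.
But (P) is also a unit clause — contradiction.
Undo T and try T = false.
Unit clause (!R) forces R = false.
Unit clause (!Q) forces Q = false.
But (Q) is also a unit clause — contradiction.
Neither T = true nor T = false works.
So every satisfying assignment has U = True.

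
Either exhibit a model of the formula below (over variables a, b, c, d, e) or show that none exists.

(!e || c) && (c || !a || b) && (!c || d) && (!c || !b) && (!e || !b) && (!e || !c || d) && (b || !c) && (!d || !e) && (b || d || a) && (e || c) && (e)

Unit clause (e) forces e = true.
Unit clause (c) forces c = true.
Unit clause (d) forces d = true.
That conflicts with the unit clause (!d).

UNSATISFIABLE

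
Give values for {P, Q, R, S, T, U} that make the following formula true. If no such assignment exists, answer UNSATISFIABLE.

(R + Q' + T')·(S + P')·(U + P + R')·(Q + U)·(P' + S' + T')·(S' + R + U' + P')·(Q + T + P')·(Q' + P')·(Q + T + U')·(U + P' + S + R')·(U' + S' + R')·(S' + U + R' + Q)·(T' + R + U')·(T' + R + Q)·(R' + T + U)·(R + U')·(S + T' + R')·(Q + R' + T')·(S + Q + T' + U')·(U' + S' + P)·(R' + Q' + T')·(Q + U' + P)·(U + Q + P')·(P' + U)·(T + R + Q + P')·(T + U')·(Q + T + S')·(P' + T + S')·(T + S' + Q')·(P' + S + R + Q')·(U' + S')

Case S = 0:
Unit clause (P') forces P = 0.
Case U = 0:
Unit clause (R') forces R = 0.
Unit clause (Q) forces Q = 1.
Unit clause (T') forces T = 0.
All clauses are satisfied.

P ↦ 0; Q ↦ 1; R ↦ 0; S ↦ 0; T ↦ 0; U ↦ 0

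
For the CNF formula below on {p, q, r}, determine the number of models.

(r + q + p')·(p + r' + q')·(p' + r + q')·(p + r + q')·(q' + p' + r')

There are 2^3 = 8 truth assignments over (p, q, r).
Check each against the 5 clauses (columns in the order p, q, r):
  F F F  ✓ satisfies all
  F F T  ✓ satisfies all
  F T F  ✗ fails (p + r + q')
  F T T  ✗ fails (p + r' + q')
  T F F  ✗ fails (r + q + p')
  T F T  ✓ satisfies all
  T T F  ✗ fails (p' + r + q')
  T T T  ✗ fails (q' + p' + r')
3 of the 8 rows are models.

3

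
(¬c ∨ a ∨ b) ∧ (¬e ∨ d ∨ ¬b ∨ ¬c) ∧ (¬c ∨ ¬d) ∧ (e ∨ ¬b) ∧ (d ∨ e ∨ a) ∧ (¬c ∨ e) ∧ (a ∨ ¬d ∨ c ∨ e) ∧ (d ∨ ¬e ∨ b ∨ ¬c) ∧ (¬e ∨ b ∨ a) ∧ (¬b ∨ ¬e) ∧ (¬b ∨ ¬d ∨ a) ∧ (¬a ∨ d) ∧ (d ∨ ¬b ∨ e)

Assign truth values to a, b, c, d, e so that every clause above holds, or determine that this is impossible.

a: True, b: False, c: False, d: True, e: False

Case c = False:
Case e = False:
Unit clause (¬b) forces b = False.
Case d = True:
Unit clause (a) forces a = True.
All clauses are satisfied.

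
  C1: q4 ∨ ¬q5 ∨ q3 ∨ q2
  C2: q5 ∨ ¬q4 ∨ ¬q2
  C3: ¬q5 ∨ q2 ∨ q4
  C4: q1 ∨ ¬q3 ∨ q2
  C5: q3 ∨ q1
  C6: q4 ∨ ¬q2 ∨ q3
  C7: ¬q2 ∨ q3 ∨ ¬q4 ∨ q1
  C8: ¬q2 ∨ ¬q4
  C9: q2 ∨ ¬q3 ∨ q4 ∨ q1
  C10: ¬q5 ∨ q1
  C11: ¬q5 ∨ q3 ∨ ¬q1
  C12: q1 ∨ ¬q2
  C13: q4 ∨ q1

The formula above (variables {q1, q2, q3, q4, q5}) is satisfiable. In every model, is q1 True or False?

Suppose q1 = False.
(q3) alone gives q3 = True.
(q2) alone gives q2 = True.
But (¬q2) is also a unit clause — contradiction.
So every satisfying assignment has q1 = True.

True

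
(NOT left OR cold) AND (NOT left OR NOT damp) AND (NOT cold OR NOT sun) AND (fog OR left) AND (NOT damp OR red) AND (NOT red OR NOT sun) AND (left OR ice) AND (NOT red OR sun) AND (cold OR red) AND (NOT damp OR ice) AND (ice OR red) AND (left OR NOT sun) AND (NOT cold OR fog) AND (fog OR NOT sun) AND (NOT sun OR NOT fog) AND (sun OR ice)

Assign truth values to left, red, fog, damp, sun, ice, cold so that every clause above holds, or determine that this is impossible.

Case left = true:
(cold) alone gives cold = true.
(NOT damp) alone gives damp = false.
(NOT sun) alone gives sun = false.
(NOT red) alone gives red = false.
(ice) alone gives ice = true.
(fog) alone gives fog = true.
This assignment satisfies each clause.

left=true; red=false; fog=true; damp=false; sun=false; ice=true; cold=true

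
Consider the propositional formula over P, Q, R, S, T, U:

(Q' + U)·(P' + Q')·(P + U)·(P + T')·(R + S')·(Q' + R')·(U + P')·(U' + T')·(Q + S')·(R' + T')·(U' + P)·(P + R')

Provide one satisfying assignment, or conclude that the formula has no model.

Branch on Q: set Q = 0.
Unit clause (S') forces S = 0.
Branch on P: set P = 1.
Unit clause (U) forces U = 1.
Unit clause (T') forces T = 0.
All clauses hold; R can take either value.

P ↦ 1,  Q ↦ 0,  R ↦ 1,  S ↦ 0,  T ↦ 0,  U ↦ 1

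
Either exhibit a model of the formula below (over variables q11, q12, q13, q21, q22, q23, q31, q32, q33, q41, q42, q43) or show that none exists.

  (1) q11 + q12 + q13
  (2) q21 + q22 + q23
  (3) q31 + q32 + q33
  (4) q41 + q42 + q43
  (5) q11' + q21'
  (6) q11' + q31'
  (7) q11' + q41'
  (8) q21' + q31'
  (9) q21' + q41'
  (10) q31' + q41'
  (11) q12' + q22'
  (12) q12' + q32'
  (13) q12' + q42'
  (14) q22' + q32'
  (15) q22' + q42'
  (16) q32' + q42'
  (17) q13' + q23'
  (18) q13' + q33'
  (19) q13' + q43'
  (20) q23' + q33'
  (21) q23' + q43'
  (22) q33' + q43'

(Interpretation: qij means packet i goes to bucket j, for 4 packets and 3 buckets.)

Branch on q11: set q11 = 0.
Branch on q12: set q12 = 1.
Unit clause (q22') forces q22 = 0.
Unit clause (q32') forces q32 = 0.
Unit clause (q42') forces q42 = 0.
Branch on q21: set q21 = 1.
Unit clause (q31') forces q31 = 0.
Unit clause (q33) forces q33 = 1.
Unit clause (q41') forces q41 = 0.
Unit clause (q43) forces q43 = 1.
That conflicts with the unit clause (q43').
That branch fails; take q21 = 0 instead.
Unit clause (q23) forces q23 = 1.
Unit clause (q13') forces q13 = 0.
Unit clause (q33') forces q33 = 0.
Unit clause (q31) forces q31 = 1.
Unit clause (q41') forces q41 = 0.
Unit clause (q43) forces q43 = 1.
That conflicts with the unit clause (q43').
Either choice for q21 ends in contradiction.
That branch fails; take q12 = 0 instead.
Unit clause (q13) forces q13 = 1.
Unit clause (q23') forces q23 = 0.
Unit clause (q33') forces q33 = 0.
Unit clause (q43') forces q43 = 0.
Branch on q21: set q21 = 1.
Unit clause (q31') forces q31 = 0.
Unit clause (q32) forces q32 = 1.
Unit clause (q41') forces q41 = 0.
Unit clause (q42) forces q42 = 1.
That conflicts with the unit clause (q42').
That branch fails; take q21 = 0 instead.
Unit clause (q22) forces q22 = 1.
Unit clause (q32') forces q32 = 0.
Unit clause (q31) forces q31 = 1.
Unit clause (q41') forces q41 = 0.
Unit clause (q42) forces q42 = 1.
That conflicts with the unit clause (q42').
Either choice for q21 ends in contradiction.
Either choice for q12 ends in contradiction.
That branch fails; take q11 = 1 instead.
Unit clause (q21') forces q21 = 0.
Unit clause (q31') forces q31 = 0.
Unit clause (q41') forces q41 = 0.
Branch on q22: set q22 = 1.
Unit clause (q12') forces q12 = 0.
Unit clause (q32') forces q32 = 0.
Unit clause (q33) forces q33 = 1.
Unit clause (q42') forces q42 = 0.
Unit clause (q43) forces q43 = 1.
That conflicts with the unit clause (q43').
That branch fails; take q22 = 0 instead.
Unit clause (q23) forces q23 = 1.
Unit clause (q13') forces q13 = 0.
Unit clause (q33') forces q33 = 0.
Unit clause (q32) forces q32 = 1.
Unit clause (q12') forces q12 = 0.
Unit clause (q42') forces q42 = 0.
Unit clause (q43) forces q43 = 1.
That conflicts with the unit clause (q43').
Either choice for q22 ends in contradiction.
Either choice for q11 ends in contradiction.

UNSATISFIABLE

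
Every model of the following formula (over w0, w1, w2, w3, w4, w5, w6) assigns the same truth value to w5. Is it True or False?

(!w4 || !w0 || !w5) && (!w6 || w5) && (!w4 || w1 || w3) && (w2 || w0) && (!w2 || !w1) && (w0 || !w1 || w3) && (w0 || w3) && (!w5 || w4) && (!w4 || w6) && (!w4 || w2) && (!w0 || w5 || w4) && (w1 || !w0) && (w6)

True

Suppose w5 = false.
The clause (!w6) is unit, so w6 = false.
Now (w6) is unsatisfied and unit — conflict.
So every satisfying assignment has w5 = True.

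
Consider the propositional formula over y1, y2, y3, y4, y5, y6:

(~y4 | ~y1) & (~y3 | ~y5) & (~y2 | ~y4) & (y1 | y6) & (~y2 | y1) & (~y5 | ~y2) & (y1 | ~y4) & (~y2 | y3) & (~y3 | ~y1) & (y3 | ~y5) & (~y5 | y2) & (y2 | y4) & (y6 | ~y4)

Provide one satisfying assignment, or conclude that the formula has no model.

UNSATISFIABLE

Branch on y4: set y4 = 0.
From the singleton clause (y2), y2 = 1.
From the singleton clause (y1), y1 = 1.
From the singleton clause (~y5), y5 = 0.
From the singleton clause (y3), y3 = 1.
But (~y3) is also a unit clause — contradiction.
Undo y4 and try y4 = 1.
From the singleton clause (~y1), y1 = 0.
But (y1) is also a unit clause — contradiction.
Neither y4 = 1 nor y4 = 0 works.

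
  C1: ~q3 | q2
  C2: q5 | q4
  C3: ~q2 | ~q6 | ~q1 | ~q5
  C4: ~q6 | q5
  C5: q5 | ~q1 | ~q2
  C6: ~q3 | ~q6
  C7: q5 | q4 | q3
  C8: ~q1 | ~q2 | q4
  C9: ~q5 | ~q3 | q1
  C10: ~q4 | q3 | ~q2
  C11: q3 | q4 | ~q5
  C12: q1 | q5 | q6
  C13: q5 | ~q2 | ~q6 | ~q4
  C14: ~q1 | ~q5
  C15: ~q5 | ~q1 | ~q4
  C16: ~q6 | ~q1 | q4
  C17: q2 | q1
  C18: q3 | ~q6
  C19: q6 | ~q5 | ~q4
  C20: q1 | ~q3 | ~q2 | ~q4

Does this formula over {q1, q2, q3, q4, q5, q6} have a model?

Yes

Branch on q3: set q3 = 0.
From the singleton clause (~q6), q6 = 0.
Branch on q5: set q5 = 0.
From the singleton clause (q4), q4 = 1.
From the singleton clause (~q2), q2 = 0.
From the singleton clause (q1), q1 = 1.
All clauses are satisfied.
A satisfying assignment: q1: 1,  q2: 0,  q3: 0,  q4: 1,  q5: 0,  q6: 0.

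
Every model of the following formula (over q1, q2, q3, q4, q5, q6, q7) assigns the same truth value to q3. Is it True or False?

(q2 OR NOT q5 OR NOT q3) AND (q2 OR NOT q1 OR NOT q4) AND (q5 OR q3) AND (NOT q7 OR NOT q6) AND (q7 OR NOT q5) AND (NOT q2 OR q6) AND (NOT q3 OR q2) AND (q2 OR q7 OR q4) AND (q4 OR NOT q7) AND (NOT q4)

Suppose q3 = false.
Unit clause (q5) forces q5 = true.
Unit clause (q7) forces q7 = true.
Unit clause (NOT q6) forces q6 = false.
Unit clause (NOT q2) forces q2 = false.
Unit clause (q4) forces q4 = true.
But (NOT q4) is also a unit clause — contradiction.
So every satisfying assignment has q3 = True.

True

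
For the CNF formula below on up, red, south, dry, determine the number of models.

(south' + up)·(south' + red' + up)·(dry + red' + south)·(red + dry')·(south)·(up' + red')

1

There are 2^4 = 16 truth assignments over (up, red, south, dry).
Check each against the 6 clauses (columns in the order up, red, south, dry):
  F F F F  ✗ fails (south)
  F F F T  ✗ fails (red + dry')
  F F T F  ✗ fails (south' + up)
  F F T T  ✗ fails (south' + up)
  F T F F  ✗ fails (dry + red' + south)
  F T F T  ✗ fails (south)
  F T T F  ✗ fails (south' + up)
  F T T T  ✗ fails (south' + up)
  T F F F  ✗ fails (south)
  T F F T  ✗ fails (red + dry')
  T F T F  ✓ satisfies all
  T F T T  ✗ fails (red + dry')
  T T F F  ✗ fails (dry + red' + south)
  T T F T  ✗ fails (south)
  T T T F  ✗ fails (up' + red')
  T T T T  ✗ fails (up' + red')
1 of the 16 rows is a model.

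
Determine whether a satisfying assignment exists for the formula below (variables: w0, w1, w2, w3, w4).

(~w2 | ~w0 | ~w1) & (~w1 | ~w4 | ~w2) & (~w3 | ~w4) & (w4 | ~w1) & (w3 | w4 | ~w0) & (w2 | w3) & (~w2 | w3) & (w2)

Yes

Unit clause (w2) forces w2 = 1.
Unit clause (w3) forces w3 = 1.
Unit clause (~w4) forces w4 = 0.
Unit clause (~w1) forces w1 = 0.
Every clause is now satisfied; w0 is unconstrained.
A satisfying assignment: w0: 0; w1: 0; w2: 1; w3: 1; w4: 0.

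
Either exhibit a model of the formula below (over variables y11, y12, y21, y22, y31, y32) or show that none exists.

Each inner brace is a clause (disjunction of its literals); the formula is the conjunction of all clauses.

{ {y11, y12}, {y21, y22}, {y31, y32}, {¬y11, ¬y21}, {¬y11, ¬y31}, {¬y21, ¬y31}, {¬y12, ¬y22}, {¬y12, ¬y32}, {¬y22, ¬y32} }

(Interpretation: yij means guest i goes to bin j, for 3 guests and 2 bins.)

Case y11 = True:
Unit clause (¬y21) forces y21 = False.
Unit clause (y22) forces y22 = True.
Unit clause (¬y31) forces y31 = False.
Unit clause (y32) forces y32 = True.
But (¬y32) is also a unit clause — contradiction.
Backtrack on y11: now try y11 = False.
Unit clause (y12) forces y12 = True.
Unit clause (¬y22) forces y22 = False.
Unit clause (y21) forces y21 = True.
Unit clause (¬y31) forces y31 = False.
Unit clause (y32) forces y32 = True.
But (¬y32) is also a unit clause — contradiction.
Both values of y11 lead to a conflict.

UNSATISFIABLE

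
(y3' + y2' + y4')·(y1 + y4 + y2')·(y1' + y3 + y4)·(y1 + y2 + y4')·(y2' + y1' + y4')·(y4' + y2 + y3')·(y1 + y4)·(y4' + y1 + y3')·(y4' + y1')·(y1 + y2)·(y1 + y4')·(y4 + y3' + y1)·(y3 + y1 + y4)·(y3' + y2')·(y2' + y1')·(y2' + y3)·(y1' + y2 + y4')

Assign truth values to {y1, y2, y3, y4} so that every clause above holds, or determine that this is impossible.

y1=1; y2=0; y3=1; y4=0

Case y1 = 1:
The clause (y4') is unit, so y4 = 0.
The clause (y3) is unit, so y3 = 1.
The clause (y2') is unit, so y2 = 0.
All clauses are satisfied.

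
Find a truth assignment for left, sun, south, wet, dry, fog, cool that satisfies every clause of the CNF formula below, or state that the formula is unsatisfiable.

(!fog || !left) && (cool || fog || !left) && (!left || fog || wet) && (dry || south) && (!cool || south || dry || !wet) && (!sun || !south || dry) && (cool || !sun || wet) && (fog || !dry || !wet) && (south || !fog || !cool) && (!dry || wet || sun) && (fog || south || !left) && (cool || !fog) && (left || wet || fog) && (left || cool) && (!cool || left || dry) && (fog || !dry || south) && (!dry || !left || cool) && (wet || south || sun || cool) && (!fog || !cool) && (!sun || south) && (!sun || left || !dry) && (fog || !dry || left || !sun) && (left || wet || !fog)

left: true,  sun: false,  south: true,  wet: true,  dry: false,  fog: false,  cool: true

Case fog = false:
Case cool = true:
Case left = true:
From the singleton clause (wet), wet = true.
From the singleton clause (!dry), dry = false.
From the singleton clause (south), south = true.
From the singleton clause (!sun), sun = false.
All clauses are satisfied.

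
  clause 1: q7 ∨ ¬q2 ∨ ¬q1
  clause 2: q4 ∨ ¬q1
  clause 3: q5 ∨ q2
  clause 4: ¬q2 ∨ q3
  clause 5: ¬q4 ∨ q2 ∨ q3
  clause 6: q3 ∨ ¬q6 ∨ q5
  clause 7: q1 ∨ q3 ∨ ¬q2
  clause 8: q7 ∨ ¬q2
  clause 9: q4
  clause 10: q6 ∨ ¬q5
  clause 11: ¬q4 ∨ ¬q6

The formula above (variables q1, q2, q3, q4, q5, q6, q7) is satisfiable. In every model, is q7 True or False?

Suppose q7 = False.
From the singleton clause (¬q2), q2 = False.
From the singleton clause (q5), q5 = True.
From the singleton clause (q4), q4 = True.
From the singleton clause (q3), q3 = True.
From the singleton clause (q6), q6 = True.
But (¬q6) is also a unit clause — contradiction.
So every satisfying assignment has q7 = True.

True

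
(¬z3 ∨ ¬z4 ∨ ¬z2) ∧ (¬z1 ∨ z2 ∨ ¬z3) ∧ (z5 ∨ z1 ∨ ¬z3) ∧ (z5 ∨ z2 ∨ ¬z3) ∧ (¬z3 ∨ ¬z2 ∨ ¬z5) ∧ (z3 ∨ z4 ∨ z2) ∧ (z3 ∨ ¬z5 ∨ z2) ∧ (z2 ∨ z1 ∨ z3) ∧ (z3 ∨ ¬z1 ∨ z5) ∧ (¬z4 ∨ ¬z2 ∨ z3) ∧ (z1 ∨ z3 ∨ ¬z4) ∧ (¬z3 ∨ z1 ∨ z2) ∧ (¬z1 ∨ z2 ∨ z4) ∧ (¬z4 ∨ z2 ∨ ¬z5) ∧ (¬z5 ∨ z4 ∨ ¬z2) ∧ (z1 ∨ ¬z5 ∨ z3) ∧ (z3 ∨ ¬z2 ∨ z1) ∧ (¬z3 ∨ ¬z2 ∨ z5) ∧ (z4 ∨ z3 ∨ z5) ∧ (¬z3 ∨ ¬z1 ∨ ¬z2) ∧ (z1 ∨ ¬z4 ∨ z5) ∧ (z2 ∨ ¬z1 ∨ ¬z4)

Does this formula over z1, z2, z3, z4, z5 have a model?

Branch on z3: set z3 = False.
Branch on z4: set z4 = True.
From the singleton clause (¬z2), z2 = False.
From the singleton clause (¬z5), z5 = False.
From the singleton clause (z1), z1 = True.
Now (¬z1) is unsatisfied and unit — conflict.
Undo z4 and try z4 = False.
From the singleton clause (z2), z2 = True.
From the singleton clause (¬z5), z5 = False.
Now (z5) is unsatisfied and unit — conflict.
Either choice for z4 ends in contradiction.
Undo z3 and try z3 = True.
Branch on z4: set z4 = False.
Branch on z1: set z1 = False.
From the singleton clause (z5), z5 = True.
From the singleton clause (¬z2), z2 = False.
Now (z2) is unsatisfied and unit — conflict.
Undo z1 and try z1 = True.
From the singleton clause (z2), z2 = True.
Now (¬z2) is unsatisfied and unit — conflict.
Either choice for z1 ends in contradiction.
Undo z4 and try z4 = True.
From the singleton clause (¬z2), z2 = False.
From the singleton clause (¬z1), z1 = False.
Now (z1) is unsatisfied and unit — conflict.
Either choice for z4 ends in contradiction.
Either choice for z3 ends in contradiction.
No assignment satisfies every clause.

No, unsatisfiable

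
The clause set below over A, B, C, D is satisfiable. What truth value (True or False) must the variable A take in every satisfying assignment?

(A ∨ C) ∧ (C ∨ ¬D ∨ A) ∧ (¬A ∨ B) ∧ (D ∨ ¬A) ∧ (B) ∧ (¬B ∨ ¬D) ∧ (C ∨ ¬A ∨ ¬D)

False

Suppose A = True.
The clause (B) is unit, so B = True.
The clause (D) is unit, so D = True.
That conflicts with the unit clause (¬D).
So every satisfying assignment has A = False.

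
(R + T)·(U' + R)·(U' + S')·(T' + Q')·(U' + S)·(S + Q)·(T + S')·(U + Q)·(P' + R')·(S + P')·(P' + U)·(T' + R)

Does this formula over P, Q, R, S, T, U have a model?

Try R = 1.
The clause (P') is unit, so P = 0.
Try U = 0.
The clause (Q) is unit, so Q = 1.
The clause (T') is unit, so T = 0.
The clause (S') is unit, so S = 0.
Every clause now holds.
A satisfying assignment: P ↦ 0; Q ↦ 1; R ↦ 1; S ↦ 0; T ↦ 0; U ↦ 0.

Yes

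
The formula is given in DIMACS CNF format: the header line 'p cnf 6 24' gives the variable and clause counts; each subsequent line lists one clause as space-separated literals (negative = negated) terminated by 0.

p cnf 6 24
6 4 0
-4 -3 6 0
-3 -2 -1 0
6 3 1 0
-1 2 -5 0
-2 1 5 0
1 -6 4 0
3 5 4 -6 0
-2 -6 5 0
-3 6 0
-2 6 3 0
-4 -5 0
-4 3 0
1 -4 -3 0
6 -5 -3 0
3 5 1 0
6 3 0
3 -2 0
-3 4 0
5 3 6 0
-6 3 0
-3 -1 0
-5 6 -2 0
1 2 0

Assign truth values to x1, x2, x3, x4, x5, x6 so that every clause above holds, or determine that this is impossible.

UNSATISFIABLE

Case x6 = True:
The clause (x3) is unit, so x3 = True.
The clause (x4) is unit, so x4 = True.
The clause (¬x5) is unit, so x5 = False.
The clause (¬x2) is unit, so x2 = False.
The clause (x1) is unit, so x1 = True.
Now (¬x1) is unsatisfied and unit — conflict.
So x6 must be the other value — set x6 = False.
The clause (x4) is unit, so x4 = True.
The clause (¬x3) is unit, so x3 = False.
Now (x3) is unsatisfied and unit — conflict.
Both values of x6 lead to a conflict.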